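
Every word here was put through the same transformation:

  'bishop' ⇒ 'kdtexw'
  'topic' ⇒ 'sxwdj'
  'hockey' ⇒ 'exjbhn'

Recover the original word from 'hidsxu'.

b(1)→k(10) and i(8)→d(3) fit y≡25x+11 (mod 26); the inverse of 25 mod 26 is 25. Treating letters as 0–25, the rule is x ↦ 25x + 11 (mod 26).
Decoding hidsxu: h(7)→25·(7−11)≡4=e; i(8)→25·(8−11)≡3=d; d(3)→25·(3−11)≡8=i; s(18)→25·(18−11)≡19=t; x(23)→25·(23−11)≡14=o; u(20)→25·(20−11)≡17=r (all mod 26).

editor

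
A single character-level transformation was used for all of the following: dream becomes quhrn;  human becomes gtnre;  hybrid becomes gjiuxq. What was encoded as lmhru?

d(3)→q(16) and r(17)→u(20) fit y≡17x+17 (mod 26); the inverse of 17 mod 26 is 23. Each letter's alphabet position (a=0..z=25) is mapped through 17·x+17 mod 26 — an affine cipher.
Undoing it on lmhru: l(11)→23·(11−17)≡18=s; m(12)→23·(12−17)≡15=p; h(7)→23·(7−17)≡4=e; r(17)→23·(17−17)≡0=a; u(20)→23·(20−17)≡17=r (all mod 26).

spear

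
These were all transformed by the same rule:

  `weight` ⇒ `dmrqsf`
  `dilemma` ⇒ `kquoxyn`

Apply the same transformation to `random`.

yiwnzy

In weight: w→d is +7, e→m is +8, i→r is +9, g→q is +10 — the shift increases by 1 each position. Letter i (0-indexed) is shifted by i+7, so successive shifts are 7, 8, 9, ….
Applying it to random: r+7=y, a+8=i, n+9=w, d+10=n, o+11=z, m+12=y.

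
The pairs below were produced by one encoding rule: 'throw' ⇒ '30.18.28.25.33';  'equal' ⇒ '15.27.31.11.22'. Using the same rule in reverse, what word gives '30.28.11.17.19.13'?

tragic

Letters become their 1-based position plus 10 (so a→11, b→12, …).
Undoing it on 30.28.11.17.19.13: 30→(30−10)÷1=20=t, 28→(28−10)÷1=18=r, 11→(11−10)÷1=1=a, 17→(17−10)÷1=7=g, 19→(19−10)÷1=9=i, 13→(13−10)÷1=3=c.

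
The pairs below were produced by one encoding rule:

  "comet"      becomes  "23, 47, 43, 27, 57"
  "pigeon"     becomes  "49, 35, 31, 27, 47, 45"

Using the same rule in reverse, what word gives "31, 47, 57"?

got

c(#3)→23 and o(#15)→47: differences scale by 2, so n = 2·pos + 17. With a=1..z=26, the number is 2·pos + 17.
Undoing it on 31, 47, 57: 31→(31−17)÷2=7=g, 47→(47−17)÷2=15=o, 57→(57−17)÷2=20=t.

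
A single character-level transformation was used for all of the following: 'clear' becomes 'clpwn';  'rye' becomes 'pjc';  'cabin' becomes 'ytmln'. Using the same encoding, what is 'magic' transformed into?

ntrlx

The output letters match the input read backwards, each shifted +11: clear reversed is raelc. The word is reversed, then every letter is shifted forward by 11.
For magic: reverse → cigam; then shift: c+11=n, i+11=t, g+11=r, a+11=l, m+11=x.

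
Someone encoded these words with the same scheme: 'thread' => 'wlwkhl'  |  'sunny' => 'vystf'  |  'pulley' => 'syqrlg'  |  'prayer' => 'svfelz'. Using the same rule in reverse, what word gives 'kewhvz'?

In thread: t→w is +3, h→l is +4, r→w is +5, e→k is +6 — the shift increases by 1 each position. The shift increases by 1 at each position, starting from +3: 3, 4, 5, ….
Undoing it on kewhvz: k−3=h, e−4=a, w−5=r, h−6=b, v−7=o, z−8=r.

harbor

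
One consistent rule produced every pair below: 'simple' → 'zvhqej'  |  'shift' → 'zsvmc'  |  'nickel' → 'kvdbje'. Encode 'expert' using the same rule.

joqjwc

Each letter's alphabet position (a=0..z=25) is mapped through 3·x+23 mod 26 — an affine cipher.
On expert: e(4)→3·4+23≡9=j; x(23)→3·23+23≡14=o; p(15)→3·15+23≡16=q; e(4)→3·4+23≡9=j; r(17)→3·17+23≡22=w; t(19)→3·19+23≡2=c (all mod 26).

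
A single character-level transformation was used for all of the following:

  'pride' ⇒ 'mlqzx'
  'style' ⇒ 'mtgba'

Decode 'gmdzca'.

survey

The output letters match the input read backwards, each shifted +8: pride reversed is edirp. The word is reversed, then every letter is shifted forward by 8.
Decoding gmdzca: shift back: g−8=y, m−8=e, d−8=v, z−8=r, c−8=u, a−8=s → yevrus; then reverse → survey.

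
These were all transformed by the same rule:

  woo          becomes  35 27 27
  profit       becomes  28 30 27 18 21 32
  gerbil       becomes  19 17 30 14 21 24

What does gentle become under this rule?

19 17 26 32 24 17

w is letter #23 and maps to 35: an offset of 12. The number is (letter's place in the alphabet, a=1) + 12.
On gentle: g=7→19, e=5→17, n=14→26, t=20→32, l=12→24, e=5→17.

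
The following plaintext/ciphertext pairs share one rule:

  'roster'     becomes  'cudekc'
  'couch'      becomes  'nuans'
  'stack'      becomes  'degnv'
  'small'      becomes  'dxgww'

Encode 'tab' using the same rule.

egm

The shift depends on letter class: consonant r→c is +11, but vowel o→u is +6. Two shifts are in play — +6 for a/e/i/o/u, +11 for every other letter.
On tab: t(cons)+11=e, a(vowel)+6=g, b(cons)+11=m.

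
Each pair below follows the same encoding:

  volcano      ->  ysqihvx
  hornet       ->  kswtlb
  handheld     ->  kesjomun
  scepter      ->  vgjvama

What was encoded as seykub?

patent

The shift increases by 1 at each position, starting from +3: 3, 4, 5, ….
Decoding seykub: s−3=p, e−4=a, y−5=t, k−6=e, u−7=n, b−8=t.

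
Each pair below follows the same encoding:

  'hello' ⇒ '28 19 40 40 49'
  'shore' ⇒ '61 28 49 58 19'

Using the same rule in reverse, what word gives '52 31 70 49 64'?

pivot

h(#8)→28 and e(#5)→19: differences scale by 3, so n = 3·pos + 4. Each letter becomes 3×(its alphabet position, a=1..z=26) + 4.
Undoing it on 52 31 70 49 64: 52→(52−4)÷3=16=p, 31→(31−4)÷3=9=i, 70→(70−4)÷3=22=v, 49→(49−4)÷3=15=o, 64→(64−4)÷3=20=t.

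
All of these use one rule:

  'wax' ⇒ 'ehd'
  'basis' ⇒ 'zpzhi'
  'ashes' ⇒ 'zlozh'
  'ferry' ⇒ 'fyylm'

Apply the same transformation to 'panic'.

The output letters match the input read backwards, each shifted +7: wax reversed is xaw. The word is reversed, then every letter is shifted forward by 7.
Applying it to panic: reverse → cinap; then shift: c+7=j, i+7=p, n+7=u, a+7=h, p+7=w.

jpuhw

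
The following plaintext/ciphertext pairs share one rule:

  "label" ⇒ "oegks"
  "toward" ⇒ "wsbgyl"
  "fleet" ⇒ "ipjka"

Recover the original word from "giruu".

The shift increases by 1 at each position, starting from +3: 3, 4, 5, ….
Undoing it on giruu: g−3=d, i−4=e, r−5=m, u−6=o, u−7=n.

demon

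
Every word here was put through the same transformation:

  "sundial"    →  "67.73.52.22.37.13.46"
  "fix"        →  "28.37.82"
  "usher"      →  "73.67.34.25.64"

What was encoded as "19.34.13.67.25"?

s(#19)→67 and u(#21)→73: differences scale by 3, so n = 3·pos + 10. The formula is n = 3×(alphabet index, a=1) + 10.
Reversing it on 19.34.13.67.25: 19→(19−10)÷3=3=c, 34→(34−10)÷3=8=h, 13→(13−10)÷3=1=a, 67→(67−10)÷3=19=s, 25→(25−10)÷3=5=e.

chase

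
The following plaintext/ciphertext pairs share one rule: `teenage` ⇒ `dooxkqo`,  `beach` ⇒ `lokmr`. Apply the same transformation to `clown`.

mvygx

Compare letters: t→d is +10, e→o is +10, e→o is +10 — a constant shift. Every letter moves 10 places later in the alphabet, wrapping around z→a.
For clown: c+10=m, l+10=v, o+10=y, w+10=g, n+10=x.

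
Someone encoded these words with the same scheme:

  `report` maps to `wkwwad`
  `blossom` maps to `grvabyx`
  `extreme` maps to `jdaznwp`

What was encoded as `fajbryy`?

In report: r→w is +5, e→k is +6, p→w is +7, o→w is +8 — the shift increases by 1 each position. Each letter shifts forward by (position + 5), i.e. 5, 6, 7, … — the shift grows by one for each successive letter.
Decoding fajbryy: f−5=a, a−6=u, j−7=c, b−8=t, r−9=i, y−10=o, y−11=n.

auction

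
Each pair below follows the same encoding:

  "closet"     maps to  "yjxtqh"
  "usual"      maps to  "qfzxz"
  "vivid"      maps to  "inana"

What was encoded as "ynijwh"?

The output letters match the input read backwards, each shifted +5: closet reversed is tesolc. Two steps: reverse the string, then apply a Caesar shift of +5.
Undoing it on ynijwh: shift back: y−5=t, n−5=i, i−5=d, j−5=e, w−5=r, h−5=c → tiderc; then reverse → credit.

credit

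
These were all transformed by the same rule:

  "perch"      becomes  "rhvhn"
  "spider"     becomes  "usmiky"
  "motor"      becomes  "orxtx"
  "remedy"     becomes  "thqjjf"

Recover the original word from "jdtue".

happy

The shift increases by 1 at each position, starting from +2: 2, 3, 4, ….
Undoing it on jdtue: j−2=h, d−3=a, t−4=p, u−5=p, e−6=y.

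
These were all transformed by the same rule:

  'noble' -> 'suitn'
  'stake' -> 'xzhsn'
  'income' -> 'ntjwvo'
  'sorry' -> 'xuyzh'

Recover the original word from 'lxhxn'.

grape

Each letter shifts forward by (position + 5), i.e. 5, 6, 7, … — the shift grows by one for each successive letter.
Undoing it on lxhxn: l−5=g, x−6=r, h−7=a, x−8=p, n−9=e.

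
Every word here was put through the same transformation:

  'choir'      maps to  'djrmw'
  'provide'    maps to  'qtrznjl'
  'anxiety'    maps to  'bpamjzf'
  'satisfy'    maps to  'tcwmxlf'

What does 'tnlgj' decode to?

In choir: c→d is +1, h→j is +2, o→r is +3, i→m is +4 — the shift increases by 1 each position. Each letter shifts forward by (position + 1), i.e. 1, 2, 3, … — the shift grows by one for each successive letter.
Reversing it on tnlgj: t−1=s, n−2=l, l−3=i, g−4=c, j−5=e.

slice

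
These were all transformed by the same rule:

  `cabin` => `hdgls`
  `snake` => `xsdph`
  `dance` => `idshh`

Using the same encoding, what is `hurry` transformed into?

The rule splits by letter class: vowels +3, consonants +5.
On hurry: h(cons)+5=m, u(vowel)+3=x, r(cons)+5=w, r(cons)+5=w, y(cons)+5=d.

mxwwd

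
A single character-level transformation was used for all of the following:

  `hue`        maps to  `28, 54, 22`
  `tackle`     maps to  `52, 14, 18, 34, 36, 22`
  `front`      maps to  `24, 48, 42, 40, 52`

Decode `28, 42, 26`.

hog

The formula is n = 2×(alphabet index, a=1) + 12.
Decoding 28, 42, 26: 28→(28−12)÷2=8=h, 42→(42−12)÷2=15=o, 26→(26−12)÷2=7=g.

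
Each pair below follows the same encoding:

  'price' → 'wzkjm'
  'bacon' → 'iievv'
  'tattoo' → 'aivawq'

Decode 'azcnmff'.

tragedy

Shifts by position in price: pos 0: p→w (+7), pos 1: r→z (+8), pos 2: i→k (+2), pos 3: c→j (+7), pos 4: e→m (+8) — repeating every 3. It's a Vigenère-style cipher with numeric key [7,8,2]: position i shifts by key[i mod 3].
Undoing it on azcnmff: a−7=t, z−8=r, c−2=a, n−7=g, m−8=e, f−2=d, f−7=y.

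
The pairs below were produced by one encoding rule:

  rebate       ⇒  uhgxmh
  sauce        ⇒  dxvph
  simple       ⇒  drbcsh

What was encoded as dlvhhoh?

squeeze

r(17)→u(20) and e(4)→h(7) fit y≡9x+23 (mod 26); the inverse of 9 mod 26 is 3. This is an affine cipher: with a=0,…,z=25, each position x becomes (9x+23) mod 26.
Reversing it on dlvhhoh: d(3)→3·(3−23)≡18=s; l(11)→3·(11−23)≡16=q; v(21)→3·(21−23)≡20=u; h(7)→3·(7−23)≡4=e; h(7)→3·(7−23)≡4=e; o(14)→3·(14−23)≡25=z; h(7)→3·(7−23)≡4=e (all mod 26).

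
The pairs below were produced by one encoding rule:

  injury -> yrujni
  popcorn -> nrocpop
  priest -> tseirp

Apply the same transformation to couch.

The output letters match the input read backwards: injury reversed is yrujni. It's just the letters in reverse order.
Applying it to couch: reverse → hcuoc.

hcuoc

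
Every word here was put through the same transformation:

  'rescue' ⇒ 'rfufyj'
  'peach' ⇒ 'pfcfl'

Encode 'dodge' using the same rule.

dpfji

In rescue: r→r is +0, e→f is +1, s→u is +2, c→f is +3 — the shift increases by 1 each position. Letter i (0-indexed) is shifted by i+0, so successive shifts are 0, 1, 2, ….
On dodge: d+0=d, o+1=p, d+2=f, g+3=j, e+4=i.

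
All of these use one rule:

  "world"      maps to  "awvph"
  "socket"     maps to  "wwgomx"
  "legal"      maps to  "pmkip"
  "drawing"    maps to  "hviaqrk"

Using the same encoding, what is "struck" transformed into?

wxvcgo

The shift depends on letter class: consonant w→a is +4, but vowel o→w is +8. Vowels shift forward by 8 and consonants shift forward by 4.
On struck: s(cons)+4=w, t(cons)+4=x, r(cons)+4=v, u(vowel)+8=c, c(cons)+4=g, k(cons)+4=o.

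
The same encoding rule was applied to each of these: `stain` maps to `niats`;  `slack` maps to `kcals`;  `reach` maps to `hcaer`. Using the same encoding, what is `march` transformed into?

hcram

The output letters match the input read backwards: stain reversed is niats. The word is simply reversed.
For march: reverse → hcram.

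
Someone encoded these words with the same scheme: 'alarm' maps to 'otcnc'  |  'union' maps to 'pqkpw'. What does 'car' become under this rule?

tce

The output letters match the input read backwards, each shifted +2: alarm reversed is mrala. Read the word backwards and shift each letter +2.
On car: reverse → rac; then shift: r+2=t, a+2=c, c+2=e.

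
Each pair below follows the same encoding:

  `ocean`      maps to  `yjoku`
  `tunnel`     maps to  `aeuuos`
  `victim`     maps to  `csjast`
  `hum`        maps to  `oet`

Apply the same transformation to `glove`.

Vowels shift forward by 10 and consonants shift forward by 7.
Applying it to glove: g(cons)+7=n, l(cons)+7=s, o(vowel)+10=y, v(cons)+7=c, e(vowel)+10=o.

nsyco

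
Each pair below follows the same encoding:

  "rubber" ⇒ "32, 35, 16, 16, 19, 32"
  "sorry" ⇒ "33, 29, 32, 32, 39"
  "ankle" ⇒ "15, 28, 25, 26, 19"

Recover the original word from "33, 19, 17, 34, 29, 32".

r is letter #18 and maps to 32: an offset of 14. Each letter is replaced by its alphabet position (a=1..z=26) + 14.
Decoding 33, 19, 17, 34, 29, 32: 33→(33−14)÷1=19=s, 19→(19−14)÷1=5=e, 17→(17−14)÷1=3=c, 34→(34−14)÷1=20=t, 29→(29−14)÷1=15=o, 32→(32−14)÷1=18=r.

sector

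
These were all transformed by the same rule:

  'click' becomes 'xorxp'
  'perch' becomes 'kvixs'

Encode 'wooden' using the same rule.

This is the alphabet-reversal cipher (Atbash): a becomes z, b becomes y, etc.
On wooden: w↔d, o↔l, o↔l, d↔w, e↔v, n↔m.

dllwvm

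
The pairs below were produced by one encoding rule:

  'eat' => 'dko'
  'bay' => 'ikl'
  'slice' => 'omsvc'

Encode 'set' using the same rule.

Two steps: reverse the string, then apply a Caesar shift of +10.
For set: reverse → tes; then shift: t+10=d, e+10=o, s+10=c.

doc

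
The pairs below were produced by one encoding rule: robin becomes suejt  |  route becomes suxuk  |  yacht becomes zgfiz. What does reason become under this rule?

skdtuq

Shifts by position in robin: pos 0: r→s (+1), pos 1: o→u (+6), pos 2: b→e (+3), pos 3: i→j (+1), pos 4: n→t (+6) — repeating every 3. The shifts repeat in a cycle of length 3: positions 0,1,… shift by +1, +6, +3, then the pattern repeats.
For reason: r+1=s, e+6=k, a+3=d, s+1=t, o+6=u, n+3=q.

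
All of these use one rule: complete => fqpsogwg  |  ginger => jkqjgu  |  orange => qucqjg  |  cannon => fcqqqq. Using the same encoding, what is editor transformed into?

The shift depends on letter class: consonant c→f is +3, but vowel o→q is +2. Vowels shift forward by 2 and consonants shift forward by 3.
Applying it to editor: e(vowel)+2=g, d(cons)+3=g, i(vowel)+2=k, t(cons)+3=w, o(vowel)+2=q, r(cons)+3=u.

ggkwqu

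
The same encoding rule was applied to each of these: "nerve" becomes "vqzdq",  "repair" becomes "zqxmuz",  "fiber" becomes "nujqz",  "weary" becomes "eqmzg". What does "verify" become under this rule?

dqzung

The shift depends on letter class: consonant n→v is +8, but vowel e→q is +12. Two shifts are in play — +12 for a/e/i/o/u, +8 for every other letter.
On verify: v(cons)+8=d, e(vowel)+12=q, r(cons)+8=z, i(vowel)+12=u, f(cons)+8=n, y(cons)+8=g.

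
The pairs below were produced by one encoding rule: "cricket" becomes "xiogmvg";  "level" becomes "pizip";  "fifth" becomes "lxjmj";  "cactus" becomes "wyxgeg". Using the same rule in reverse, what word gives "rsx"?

ton

The output letters match the input read backwards, each shifted +4: cricket reversed is tekcirc. Read the word backwards and shift each letter +4.
Reversing it on rsx: shift back: r−4=n, s−4=o, x−4=t → not; then reverse → ton.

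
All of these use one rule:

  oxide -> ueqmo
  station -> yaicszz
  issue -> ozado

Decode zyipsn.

Each letter shifts forward by (position + 6), i.e. 6, 7, 8, … — the shift grows by one for each successive letter.
Reversing it on zyipsn: z−6=t, y−7=r, i−8=a, p−9=g, s−10=i, n−11=c.

tragic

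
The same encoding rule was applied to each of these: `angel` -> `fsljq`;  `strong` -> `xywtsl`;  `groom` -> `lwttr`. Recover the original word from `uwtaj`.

Compare letters: a→f is +5, n→s is +5, g→l is +5 — a constant shift. It's a constant shift of +5 (ROT5).
Undoing it on uwtaj: u−5=p, w−5=r, t−5=o, a−5=v, j−5=e.

prove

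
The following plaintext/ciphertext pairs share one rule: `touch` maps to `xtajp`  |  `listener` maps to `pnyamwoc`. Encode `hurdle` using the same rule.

In touch: t→x is +4, o→t is +5, u→a is +6, c→j is +7 — the shift increases by 1 each position. The shift increases by 1 at each position, starting from +4: 4, 5, 6, ….
On hurdle: h+4=l, u+5=z, r+6=x, d+7=k, l+8=t, e+9=n.

lzxktn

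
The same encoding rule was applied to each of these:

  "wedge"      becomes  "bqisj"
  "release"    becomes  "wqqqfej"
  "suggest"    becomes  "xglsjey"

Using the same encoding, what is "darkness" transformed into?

Shifts by position in wedge: pos 0: w→b (+5), pos 1: e→q (+12), pos 2: d→i (+5), pos 3: g→s (+12) — repeating every 2. The shifts repeat in a cycle of length 2: positions 0,1,… shift by +5, +12, then the pattern repeats.
For darkness: d+5=i, a+12=m, r+5=w, k+12=w, n+5=s, e+12=q, s+5=x, s+12=e.

imwwsqxe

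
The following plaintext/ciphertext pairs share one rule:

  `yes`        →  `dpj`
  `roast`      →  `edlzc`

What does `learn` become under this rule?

yclpw

The output letters match the input read backwards, each shifted +11: yes reversed is sey. Read the word backwards and shift each letter +11.
Applying it to learn: reverse → nrael; then shift: n+11=y, r+11=c, a+11=l, e+11=p, l+11=w.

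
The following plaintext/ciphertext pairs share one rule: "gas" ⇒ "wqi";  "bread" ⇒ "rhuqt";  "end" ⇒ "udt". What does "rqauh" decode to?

Compare letters: g→w is +16, a→q is +16, s→i is +16 — a constant shift. Each letter is shifted forward by 16 in the alphabet (a Caesar shift of +16).
Undoing it on rqauh: r−16=b, q−16=a, a−16=k, u−16=e, h−16=r.

baker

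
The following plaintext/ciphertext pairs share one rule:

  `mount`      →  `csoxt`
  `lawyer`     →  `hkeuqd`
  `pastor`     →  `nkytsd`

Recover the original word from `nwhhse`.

pillow

m(12)→c(2) and o(14)→s(18) fit y≡21x+10 (mod 26); the inverse of 21 mod 26 is 5. Each letter's alphabet position (a=0..z=25) is mapped through 21·x+10 mod 26 — an affine cipher.
Reversing it on nwhhse: n(13)→5·(13−10)≡15=p; w(22)→5·(22−10)≡8=i; h(7)→5·(7−10)≡11=l; h(7)→5·(7−10)≡11=l; s(18)→5·(18−10)≡14=o; e(4)→5·(4−10)≡22=w (all mod 26).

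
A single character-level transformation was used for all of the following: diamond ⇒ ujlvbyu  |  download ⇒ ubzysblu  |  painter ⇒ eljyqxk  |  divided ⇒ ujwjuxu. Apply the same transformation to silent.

njsxyq

Treating letters as 0–25, the rule is x ↦ 3x + 11 (mod 26).
Applying it to silent: s(18)→3·18+11≡13=n; i(8)→3·8+11≡9=j; l(11)→3·11+11≡18=s; e(4)→3·4+11≡23=x; n(13)→3·13+11≡24=y; t(19)→3·19+11≡16=q (all mod 26).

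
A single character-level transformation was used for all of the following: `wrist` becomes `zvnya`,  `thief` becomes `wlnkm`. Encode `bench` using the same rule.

eisio

In wrist: w→z is +3, r→v is +4, i→n is +5, s→y is +6 — the shift increases by 1 each position. Letter i (0-indexed) is shifted by i+3, so successive shifts are 3, 4, 5, ….
Applying it to bench: b+3=e, e+4=i, n+5=s, c+6=i, h+7=o.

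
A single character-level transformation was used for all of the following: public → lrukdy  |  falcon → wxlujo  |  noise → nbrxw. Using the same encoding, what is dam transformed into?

The output letters match the input read backwards, each shifted +9: public reversed is cilbup. Two steps: reverse the string, then apply a Caesar shift of +9.
On dam: reverse → mad; then shift: m+9=v, a+9=j, d+9=m.

vjm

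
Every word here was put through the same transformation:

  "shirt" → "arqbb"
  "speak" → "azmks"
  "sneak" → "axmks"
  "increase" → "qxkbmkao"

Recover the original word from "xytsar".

polish

Shifts by position in shirt: pos 0: s→a (+8), pos 1: h→r (+10), pos 2: i→q (+8), pos 3: r→b (+10) — repeating every 2. The shifts repeat in a cycle of length 2: positions 0,1,… shift by +8, +10, then the pattern repeats.
Undoing it on xytsar: x−8=p, y−10=o, t−8=l, s−10=i, a−8=s, r−10=h.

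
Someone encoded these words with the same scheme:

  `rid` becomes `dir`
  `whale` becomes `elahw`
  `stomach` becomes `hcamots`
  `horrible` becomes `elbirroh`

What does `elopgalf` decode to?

The output letters match the input read backwards: rid reversed is dir. The word is simply reversed.
Reversing it on elopgalf: then reverse → flagpole.

flagpole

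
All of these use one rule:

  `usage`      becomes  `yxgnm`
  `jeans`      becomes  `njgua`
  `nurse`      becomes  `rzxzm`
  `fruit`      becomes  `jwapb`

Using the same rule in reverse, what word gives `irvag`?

In usage: u→y is +4, s→x is +5, a→g is +6, g→n is +7 — the shift increases by 1 each position. Letter i (0-indexed) is shifted by i+4, so successive shifts are 4, 5, 6, ….
Undoing it on irvag: i−4=e, r−5=m, v−6=p, a−7=t, g−8=y.

empty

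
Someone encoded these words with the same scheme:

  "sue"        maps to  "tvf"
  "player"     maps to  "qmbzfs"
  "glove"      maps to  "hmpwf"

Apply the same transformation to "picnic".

Compare letters: s→t is +1, u→v is +1, e→f is +1 — a constant shift. This is a Caesar cipher with shift 1.
On picnic: p+1=q, i+1=j, c+1=d, n+1=o, i+1=j, c+1=d.

qjdojd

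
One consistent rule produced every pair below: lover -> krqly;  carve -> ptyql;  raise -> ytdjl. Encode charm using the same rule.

pstyv

l(11)→k(10) and o(14)→r(17) fit y≡11x+19 (mod 26); the inverse of 11 mod 26 is 19. Treating letters as 0–25, the rule is x ↦ 11x + 19 (mod 26).
On charm: c(2)→11·2+19≡15=p; h(7)→11·7+19≡18=s; a(0)→11·0+19≡19=t; r(17)→11·17+19≡24=y; m(12)→11·12+19≡21=v (all mod 26).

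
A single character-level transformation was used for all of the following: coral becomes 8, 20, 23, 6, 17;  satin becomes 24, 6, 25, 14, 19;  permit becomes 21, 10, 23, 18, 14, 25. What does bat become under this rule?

7, 6, 25

c is letter #3 and maps to 8: an offset of 5. Each letter is replaced by its alphabet position (a=1..z=26) + 5.
On bat: b=2→7, a=1→6, t=20→25.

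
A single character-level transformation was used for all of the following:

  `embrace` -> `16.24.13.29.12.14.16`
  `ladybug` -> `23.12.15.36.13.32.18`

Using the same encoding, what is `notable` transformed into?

e is letter #5 and maps to 16: an offset of 11. Each letter is replaced by its alphabet position (a=1..z=26) + 11.
For notable: n=14→25, o=15→26, t=20→31, a=1→12, b=2→13, l=12→23, e=5→16.

25.26.31.12.13.23.16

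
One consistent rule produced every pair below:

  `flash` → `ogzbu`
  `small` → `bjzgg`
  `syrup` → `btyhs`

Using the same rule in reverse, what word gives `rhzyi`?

Each letter's alphabet position (a=0..z=25) is mapped through 3·x+25 mod 26 — an affine cipher.
Undoing it on rhzyi: r(17)→9·(17−25)≡6=g; h(7)→9·(7−25)≡20=u; z(25)→9·(25−25)≡0=a; y(24)→9·(24−25)≡17=r; i(8)→9·(8−25)≡3=d (all mod 26).

guard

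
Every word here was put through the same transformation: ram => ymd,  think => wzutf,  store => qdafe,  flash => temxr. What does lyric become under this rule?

The output letters match the input read backwards, each shifted +12: ram reversed is mar. Read the word backwards and shift each letter +12.
On lyric: reverse → ciryl; then shift: c+12=o, i+12=u, r+12=d, y+12=k, l+12=x.

oudkx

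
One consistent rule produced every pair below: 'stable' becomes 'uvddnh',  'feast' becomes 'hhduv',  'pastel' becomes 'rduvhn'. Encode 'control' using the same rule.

erpvtrn

Vowels shift forward by 3 and consonants shift forward by 2.
Applying it to control: c(cons)+2=e, o(vowel)+3=r, n(cons)+2=p, t(cons)+2=v, r(cons)+2=t, o(vowel)+3=r, l(cons)+2=n.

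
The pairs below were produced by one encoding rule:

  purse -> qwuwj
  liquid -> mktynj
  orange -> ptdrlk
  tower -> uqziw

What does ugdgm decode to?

The shift increases by 1 at each position, starting from +1: 1, 2, 3, ….
Decoding ugdgm: u−1=t, g−2=e, d−3=a, g−4=c, m−5=h.

teach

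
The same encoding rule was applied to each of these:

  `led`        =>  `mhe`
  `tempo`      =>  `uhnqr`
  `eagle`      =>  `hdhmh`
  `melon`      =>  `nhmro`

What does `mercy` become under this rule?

nhsdz

Two shifts are in play — +3 for a/e/i/o/u, +1 for every other letter.
For mercy: m(cons)+1=n, e(vowel)+3=h, r(cons)+1=s, c(cons)+1=d, y(cons)+1=z.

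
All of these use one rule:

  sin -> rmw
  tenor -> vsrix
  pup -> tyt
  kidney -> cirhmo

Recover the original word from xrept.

plant

The output letters match the input read backwards, each shifted +4: sin reversed is nis. The word is reversed, then every letter is shifted forward by 4.
Decoding xrept: shift back: x−4=t, r−4=n, e−4=a, p−4=l, t−4=p → tnalp; then reverse → plant.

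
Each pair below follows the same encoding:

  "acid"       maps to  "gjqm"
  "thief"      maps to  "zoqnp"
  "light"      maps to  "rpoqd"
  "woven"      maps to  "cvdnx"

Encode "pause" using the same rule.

vhcbo

In acid: a→g is +6, c→j is +7, i→q is +8, d→m is +9 — the shift increases by 1 each position. Each letter shifts forward by (position + 6), i.e. 6, 7, 8, … — the shift grows by one for each successive letter.
On pause: p+6=v, a+7=h, u+8=c, s+9=b, e+10=o.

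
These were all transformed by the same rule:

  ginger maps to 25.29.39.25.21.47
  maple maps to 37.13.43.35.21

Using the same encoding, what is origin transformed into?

g(#7)→25 and i(#9)→29: differences scale by 2, so n = 2·pos + 11. The formula is n = 2×(alphabet index, a=1) + 11.
Applying it to origin: o=15→41, r=18→47, i=9→29, g=7→25, i=9→29, n=14→39.

41.47.29.25.29.39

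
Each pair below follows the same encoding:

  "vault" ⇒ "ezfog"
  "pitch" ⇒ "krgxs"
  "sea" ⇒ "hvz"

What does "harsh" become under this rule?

szihs

Each pair mirrors across the alphabet (v↔e, a↔z, u↔f): positions sum to 25. This is the alphabet-reversal cipher (Atbash): a becomes z, b becomes y, etc.
For harsh: h↔s, a↔z, r↔i, s↔h, h↔s.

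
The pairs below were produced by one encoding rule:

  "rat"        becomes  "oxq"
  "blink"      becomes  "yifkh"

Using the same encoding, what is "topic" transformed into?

qlmfz

Compare letters: r→o is +23, a→x is +23, t→q is +23 — a constant shift. It's a constant shift of +23 (ROT23).
For topic: t+23=q, o+23=l, p+23=m, i+23=f, c+23=z.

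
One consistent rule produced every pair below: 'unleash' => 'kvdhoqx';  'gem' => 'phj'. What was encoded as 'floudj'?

The output letters match the input read backwards, each shifted +3: unleash reversed is hsaelnu. Read the word backwards and shift each letter +3.
Decoding floudj: shift back: f−3=c, l−3=i, o−3=l, u−3=r, d−3=a, j−3=g → cilrag; then reverse → garlic.

garlic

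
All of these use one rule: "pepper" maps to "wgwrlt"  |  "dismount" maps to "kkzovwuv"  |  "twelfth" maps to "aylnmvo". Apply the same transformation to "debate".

A repeating key of period 2 is used — shifts +7, +2 over and over.
On debate: d+7=k, e+2=g, b+7=i, a+2=c, t+7=a, e+2=g.

kgicag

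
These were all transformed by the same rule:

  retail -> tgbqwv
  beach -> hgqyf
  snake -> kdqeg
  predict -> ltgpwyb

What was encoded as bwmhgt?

timber

r(17)→t(19) and e(4)→g(6) fit y≡17x+16 (mod 26); the inverse of 17 mod 26 is 23. Treating letters as 0–25, the rule is x ↦ 17x + 16 (mod 26).
Undoing it on bwmhgt: b(1)→23·(1−16)≡19=t; w(22)→23·(22−16)≡8=i; m(12)→23·(12−16)≡12=m; h(7)→23·(7−16)≡1=b; g(6)→23·(6−16)≡4=e; t(19)→23·(19−16)≡17=r (all mod 26).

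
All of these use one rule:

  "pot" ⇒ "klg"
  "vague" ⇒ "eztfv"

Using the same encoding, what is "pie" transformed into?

Each pair mirrors across the alphabet (p↔k, o↔l, t↔g): positions sum to 25. Each letter is replaced by its mirror in the alphabet: a↔z, b↔y, c↔x, and so on (the Atbash cipher).
Applying it to pie: p↔k, i↔r, e↔v.

krv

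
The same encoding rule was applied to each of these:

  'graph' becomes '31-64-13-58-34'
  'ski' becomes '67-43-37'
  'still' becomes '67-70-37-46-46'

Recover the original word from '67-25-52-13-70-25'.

g(#7)→31 and r(#18)→64: differences scale by 3, so n = 3·pos + 10. With a=1..z=26, the number is 3·pos + 10.
Undoing it on 67-25-52-13-70-25: 67→(67−10)÷3=19=s, 25→(25−10)÷3=5=e, 52→(52−10)÷3=14=n, 13→(13−10)÷3=1=a, 70→(70−10)÷3=20=t, 25→(25−10)÷3=5=e.

senate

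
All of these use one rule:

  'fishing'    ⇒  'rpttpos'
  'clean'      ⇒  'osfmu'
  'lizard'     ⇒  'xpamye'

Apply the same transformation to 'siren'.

epsqu

The shifts repeat in a cycle of length 3: positions 0,1,… shift by +12, +7, +1, then the pattern repeats.
Applying it to siren: s+12=e, i+7=p, r+1=s, e+12=q, n+7=u.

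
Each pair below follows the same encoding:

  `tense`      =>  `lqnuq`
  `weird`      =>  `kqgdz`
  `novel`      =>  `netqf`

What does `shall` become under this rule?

t(19)→l(11) and e(4)→q(16) fit y≡17x+0 (mod 26); the inverse of 17 mod 26 is 23. Each letter's alphabet position (a=0..z=25) is mapped through 17·x+0 mod 26 — an affine cipher.
For shall: s(18)→17·18+0≡20=u; h(7)→17·7+0≡15=p; a(0)→17·0+0≡0=a; l(11)→17·11+0≡5=f; l(11)→17·11+0≡5=f (all mod 26).

upaff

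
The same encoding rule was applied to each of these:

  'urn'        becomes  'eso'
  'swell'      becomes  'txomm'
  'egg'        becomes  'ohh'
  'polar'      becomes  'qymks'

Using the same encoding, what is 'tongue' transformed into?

The rule splits by letter class: vowels +10, consonants +1.
Applying it to tongue: t(cons)+1=u, o(vowel)+10=y, n(cons)+1=o, g(cons)+1=h, u(vowel)+10=e, e(vowel)+10=o.

uyoheo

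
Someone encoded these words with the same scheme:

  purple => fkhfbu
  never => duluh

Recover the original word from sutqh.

Compare letters: p→f is +16, u→k is +16, r→h is +16 — a constant shift. It's a constant shift of +16 (ROT16).
Undoing it on sutqh: s−16=c, u−16=e, t−16=d, q−16=a, h−16=r.

cedar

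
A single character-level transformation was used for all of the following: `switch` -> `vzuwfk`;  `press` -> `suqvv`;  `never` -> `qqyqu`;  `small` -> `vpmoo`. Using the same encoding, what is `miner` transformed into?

The shift depends on letter class: consonant s→v is +3, but vowel i→u is +12. The rule splits by letter class: vowels +12, consonants +3.
Applying it to miner: m(cons)+3=p, i(vowel)+12=u, n(cons)+3=q, e(vowel)+12=q, r(cons)+3=u.

puqqu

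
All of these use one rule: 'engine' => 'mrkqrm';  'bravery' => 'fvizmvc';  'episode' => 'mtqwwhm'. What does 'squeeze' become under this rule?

wucmmdm

The shift depends on letter class: consonant n→r is +4, but vowel e→m is +8. The rule splits by letter class: vowels +8, consonants +4.
For squeeze: s(cons)+4=w, q(cons)+4=u, u(vowel)+8=c, e(vowel)+8=m, e(vowel)+8=m, z(cons)+4=d, e(vowel)+8=m.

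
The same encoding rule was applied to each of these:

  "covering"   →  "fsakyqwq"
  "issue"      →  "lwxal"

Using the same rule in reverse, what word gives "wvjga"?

In covering: c→f is +3, o→s is +4, v→a is +5, e→k is +6 — the shift increases by 1 each position. Each letter shifts forward by (position + 3), i.e. 3, 4, 5, … — the shift grows by one for each successive letter.
Decoding wvjga: w−3=t, v−4=r, j−5=e, g−6=a, a−7=t.

treat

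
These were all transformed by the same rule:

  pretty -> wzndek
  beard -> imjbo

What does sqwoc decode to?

liner

In pretty: p→w is +7, r→z is +8, e→n is +9, t→d is +10 — the shift increases by 1 each position. The shift increases by 1 at each position, starting from +7: 7, 8, 9, ….
Decoding sqwoc: s−7=l, q−8=i, w−9=n, o−10=e, c−11=r.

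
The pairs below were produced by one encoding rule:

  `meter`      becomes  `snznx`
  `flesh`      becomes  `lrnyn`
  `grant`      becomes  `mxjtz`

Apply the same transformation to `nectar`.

tnizjx

The shift depends on letter class: consonant m→s is +6, but vowel e→n is +9. Vowels shift forward by 9 and consonants shift forward by 6.
On nectar: n(cons)+6=t, e(vowel)+9=n, c(cons)+6=i, t(cons)+6=z, a(vowel)+9=j, r(cons)+6=x.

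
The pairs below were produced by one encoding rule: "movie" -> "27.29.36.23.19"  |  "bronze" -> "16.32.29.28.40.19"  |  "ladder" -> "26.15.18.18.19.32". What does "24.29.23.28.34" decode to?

The number is (letter's place in the alphabet, a=1) + 14.
Undoing it on 24.29.23.28.34: 24→(24−14)÷1=10=j, 29→(29−14)÷1=15=o, 23→(23−14)÷1=9=i, 28→(28−14)÷1=14=n, 34→(34−14)÷1=20=t.

joint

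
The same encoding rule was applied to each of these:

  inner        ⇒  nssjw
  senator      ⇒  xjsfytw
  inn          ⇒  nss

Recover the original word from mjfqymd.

healthy

Compare letters: i→n is +5, n→s is +5, n→s is +5 — a constant shift. Every letter moves 5 places later in the alphabet, wrapping around z→a.
Decoding mjfqymd: m−5=h, j−5=e, f−5=a, q−5=l, y−5=t, m−5=h, d−5=y.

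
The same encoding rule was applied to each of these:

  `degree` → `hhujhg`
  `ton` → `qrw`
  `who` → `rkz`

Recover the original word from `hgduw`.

trade

The output letters match the input read backwards, each shifted +3: degree reversed is eerged. Read the word backwards and shift each letter +3.
Decoding hgduw: shift back: h−3=e, g−3=d, d−3=a, u−3=r, w−3=t → edart; then reverse → trade.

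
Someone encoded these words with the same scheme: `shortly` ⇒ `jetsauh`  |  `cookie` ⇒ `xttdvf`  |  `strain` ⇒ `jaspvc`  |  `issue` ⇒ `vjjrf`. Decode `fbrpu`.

s(18)→j(9) and h(7)→e(4) fit y≡17x+15 (mod 26); the inverse of 17 mod 26 is 23. Treating letters as 0–25, the rule is x ↦ 17x + 15 (mod 26).
Reversing it on fbrpu: f(5)→23·(5−15)≡4=e; b(1)→23·(1−15)≡16=q; r(17)→23·(17−15)≡20=u; p(15)→23·(15−15)≡0=a; u(20)→23·(20−15)≡11=l (all mod 26).

equal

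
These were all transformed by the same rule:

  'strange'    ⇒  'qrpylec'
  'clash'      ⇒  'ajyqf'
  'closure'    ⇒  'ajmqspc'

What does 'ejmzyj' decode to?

global

Compare letters: s→q is +24, t→r is +24, r→p is +24 — a constant shift. Each letter is shifted forward by 24 in the alphabet (a Caesar shift of +24).
Undoing it on ejmzyj: e−24=g, j−24=l, m−24=o, z−24=b, y−24=a, j−24=l.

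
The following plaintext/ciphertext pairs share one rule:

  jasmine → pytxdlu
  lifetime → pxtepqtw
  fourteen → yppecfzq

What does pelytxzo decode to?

dominate

The output letters match the input read backwards, each shifted +11: jasmine reversed is enimsaj. The word is reversed, then every letter is shifted forward by 11.
Reversing it on pelytxzo: shift back: p−11=e, e−11=t, l−11=a, y−11=n, t−11=i, x−11=m, z−11=o, o−11=d → etanimod; then reverse → dominate.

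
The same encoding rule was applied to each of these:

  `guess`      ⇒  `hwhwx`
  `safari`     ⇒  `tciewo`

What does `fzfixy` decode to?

excess

In guess: g→h is +1, u→w is +2, e→h is +3, s→w is +4 — the shift increases by 1 each position. Letter i (0-indexed) is shifted by i+1, so successive shifts are 1, 2, 3, ….
Undoing it on fzfixy: f−1=e, z−2=x, f−3=c, i−4=e, x−5=s, y−6=s.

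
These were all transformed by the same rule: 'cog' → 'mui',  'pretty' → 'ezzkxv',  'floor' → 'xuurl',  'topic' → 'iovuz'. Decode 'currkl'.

fellow

Read the word backwards and shift each letter +6.
Undoing it on currkl: shift back: c−6=w, u−6=o, r−6=l, r−6=l, k−6=e, l−6=f → wollef; then reverse → fellow.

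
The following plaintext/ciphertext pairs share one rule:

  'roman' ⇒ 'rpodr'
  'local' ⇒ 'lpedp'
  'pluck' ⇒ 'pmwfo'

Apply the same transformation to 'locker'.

Each letter shifts forward by its position index (0, 1, 2, …) — the shift grows by one for each successive letter.
For locker: l+0=l, o+1=p, c+2=e, k+3=n, e+4=i, r+5=w.

lpeniw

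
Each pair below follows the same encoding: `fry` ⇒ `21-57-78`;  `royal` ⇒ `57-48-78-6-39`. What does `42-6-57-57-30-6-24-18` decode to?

f(#6)→21 and r(#18)→57: differences scale by 3, so n = 3·pos + 3. The formula is n = 3×(alphabet index, a=1) + 3.
Reversing it on 42-6-57-57-30-6-24-18: 42→(42−3)÷3=13=m, 6→(6−3)÷3=1=a, 57→(57−3)÷3=18=r, 57→(57−3)÷3=18=r, 30→(30−3)÷3=9=i, 6→(6−3)÷3=1=a, 24→(24−3)÷3=7=g, 18→(18−3)÷3=5=e.

marriage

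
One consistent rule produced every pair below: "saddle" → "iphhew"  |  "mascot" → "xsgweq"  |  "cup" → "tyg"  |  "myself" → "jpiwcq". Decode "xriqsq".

The output letters match the input read backwards, each shifted +4: saddle reversed is elddas. Read the word backwards and shift each letter +4.
Decoding xriqsq: shift back: x−4=t, r−4=n, i−4=e, q−4=m, s−4=o, q−4=m → tnemom; then reverse → moment.

moment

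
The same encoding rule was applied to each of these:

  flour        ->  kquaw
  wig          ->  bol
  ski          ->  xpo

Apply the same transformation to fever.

kkakw

The shift depends on letter class: consonant f→k is +5, but vowel o→u is +6. Two shifts are in play — +6 for a/e/i/o/u, +5 for every other letter.
Applying it to fever: f(cons)+5=k, e(vowel)+6=k, v(cons)+5=a, e(vowel)+6=k, r(cons)+5=w.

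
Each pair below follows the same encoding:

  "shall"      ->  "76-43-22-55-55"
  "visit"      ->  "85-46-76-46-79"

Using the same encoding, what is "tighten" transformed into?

79-46-40-43-79-34-61

With a=1..z=26, the number is 3·pos + 19.
On tighten: t=20→79, i=9→46, g=7→40, h=8→43, t=20→79, e=5→34, n=14→61.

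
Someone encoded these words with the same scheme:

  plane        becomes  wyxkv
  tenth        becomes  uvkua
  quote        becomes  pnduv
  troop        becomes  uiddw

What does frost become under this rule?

p(15)→w(22) and l(11)→y(24) fit y≡19x+23 (mod 26); the inverse of 19 mod 26 is 11. This is an affine cipher: with a=0,…,z=25, each position x becomes (19x+23) mod 26.
On frost: f(5)→19·5+23≡14=o; r(17)→19·17+23≡8=i; o(14)→19·14+23≡3=d; s(18)→19·18+23≡1=b; t(19)→19·19+23≡20=u (all mod 26).

oidbu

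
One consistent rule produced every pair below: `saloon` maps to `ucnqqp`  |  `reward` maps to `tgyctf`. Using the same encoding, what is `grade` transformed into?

itcfg

Every letter moves 2 places later in the alphabet, wrapping around z→a.
On grade: g+2=i, r+2=t, a+2=c, d+2=f, e+2=g.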